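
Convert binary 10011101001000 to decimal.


10011101001000 in decimal = 10056

10056


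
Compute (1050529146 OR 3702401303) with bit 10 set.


Step 1: 1050529146 | 3702401303 = 4273991039
Step 2: 4273991039 | (1 << 10) = 4273991039 | 1024 = 4273991039

4273991039


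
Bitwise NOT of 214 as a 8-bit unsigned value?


~0b11010110 = 0b101001 = 41 (8-bit unsigned)

41


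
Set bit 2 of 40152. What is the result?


40152 | (1 << 2) = 40152 | 4 = 40156

40156


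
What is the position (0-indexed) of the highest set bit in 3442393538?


0b11001101001011101100000111000010. Highest set bit at position 31

31


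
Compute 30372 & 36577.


0b111011010100100 & 0b1000111011100001 = 0b11010100000 = 1696

1696


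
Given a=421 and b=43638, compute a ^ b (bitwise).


421 ^ 43638 = 43987

43987


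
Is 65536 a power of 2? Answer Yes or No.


0b10000000000000000. Only one bit set => Yes

Yes


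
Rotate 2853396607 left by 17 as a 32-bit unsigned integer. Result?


Rotate 0b10101010000100110110000001111111 left by 17 (32-bit) = 0b11000000111111110101010000100110 = 3237958694

3237958694


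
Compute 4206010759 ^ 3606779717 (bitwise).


0b11111010101100101010000110000111 ^ 0b11010110111110110001011101000101 = 0b101100010010011011011011000010 = 743028418

743028418


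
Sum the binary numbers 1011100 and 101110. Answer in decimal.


1011100 + 101110 = 10001010 = 138

138


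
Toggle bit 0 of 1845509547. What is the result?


1845509547 ^ (1 << 0) = 1845509547 ^ 1 = 1845509546

1845509546


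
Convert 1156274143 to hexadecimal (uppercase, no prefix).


1156274143 = 44EB57DF hex

44EB57DF


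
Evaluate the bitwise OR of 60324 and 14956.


0b1110101110100100 | 0b11101001101100 = 0b1111101111101100 = 64492

64492


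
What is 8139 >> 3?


0b1111111001011 >> 3 = 0b1111111001 = 1017

1017


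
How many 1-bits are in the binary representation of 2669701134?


0b10011111001000000110100000001110 has 13 set bits

13


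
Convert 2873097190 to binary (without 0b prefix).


2873097190 = 10101011001111111111101111100110 in binary

10101011001111111111101111100110


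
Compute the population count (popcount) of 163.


0b10100011 has 4 set bits

4


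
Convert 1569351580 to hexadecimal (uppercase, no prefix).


1569351580 = 5D8A679C hex

5D8A679C


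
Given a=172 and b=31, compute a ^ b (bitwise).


172 ^ 31 = 179

179


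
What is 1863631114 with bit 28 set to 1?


1863631114 | (1 << 28) = 1863631114 | 268435456 = 2132066570

2132066570


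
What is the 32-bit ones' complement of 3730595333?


3730595333 ^ 4294967295 = 564371962

564371962


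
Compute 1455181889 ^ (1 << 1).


1455181889 ^ (1 << 1) = 1455181889 ^ 2 = 1455181891

1455181891


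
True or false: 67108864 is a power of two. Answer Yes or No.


0b100000000000000000000000000. Only one bit set => Yes

Yes


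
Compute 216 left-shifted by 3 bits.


0b11011000 << 3 = 0b11011000000 = 1728

1728


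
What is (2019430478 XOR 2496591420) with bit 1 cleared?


Step 1: 2019430478 ^ 2496591420 = 3968919154
Step 2: 3968919154 & ~(1 << 1) = 3968919152

3968919152


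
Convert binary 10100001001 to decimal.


10100001001 in decimal = 1289

1289


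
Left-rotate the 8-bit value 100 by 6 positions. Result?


Rotate 0b1100100 left by 6 (8-bit) = 0b11001 = 25

25


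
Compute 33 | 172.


0b100001 | 0b10101100 = 0b10101101 = 173

173


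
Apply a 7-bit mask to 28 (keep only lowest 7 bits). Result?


28 & 127 = 28

28


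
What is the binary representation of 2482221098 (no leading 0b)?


2482221098 = 10010011111100111011000000101010 in binary

10010011111100111011000000101010


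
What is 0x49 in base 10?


49 hex = 73 decimal

73


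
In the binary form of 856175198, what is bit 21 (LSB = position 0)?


0b110011000010000011001001011110, position 21 = 0

0


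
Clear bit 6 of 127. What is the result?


127 & ~(1 << 6) = 63

63


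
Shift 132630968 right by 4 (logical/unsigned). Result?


0b111111001111100100110111000 >> 4 = 0b11111100111110010011011 = 8289435

8289435


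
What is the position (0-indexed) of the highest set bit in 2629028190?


0b10011100101100111100100101011110. Highest set bit at position 31

31


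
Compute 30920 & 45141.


0b111100011001000 & 0b1011000001010101 = 0b11000001000000 = 12352

12352


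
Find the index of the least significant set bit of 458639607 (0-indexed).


0b11011010101100100100011110111. Lowest set bit at position 0

0


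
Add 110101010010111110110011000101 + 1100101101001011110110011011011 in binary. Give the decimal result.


110101010010111110110011000101 + 1100101101001011110110011011011 = 10011010111100011101100110100000 = 2599541152

2599541152


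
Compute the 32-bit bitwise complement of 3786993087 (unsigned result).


~0b11100001101110001110110110111111 = 0b11110010001110001001001000000 = 507974208 (32-bit unsigned)

507974208


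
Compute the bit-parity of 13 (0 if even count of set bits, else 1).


0b1101 has 3 ones => parity 1

1


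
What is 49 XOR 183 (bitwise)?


0b110001 ^ 0b10110111 = 0b10000110 = 134

134


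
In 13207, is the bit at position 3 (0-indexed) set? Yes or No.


0b11001110010111, bit 3 = 0. No

No


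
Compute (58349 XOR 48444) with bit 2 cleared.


Step 1: 58349 ^ 48444 = 24273
Step 2: 24273 & ~(1 << 2) = 24273

24273


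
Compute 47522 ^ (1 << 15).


47522 ^ (1 << 15) = 47522 ^ 32768 = 14754

14754


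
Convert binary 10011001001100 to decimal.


10011001001100 in decimal = 9804

9804


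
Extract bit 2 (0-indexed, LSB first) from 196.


0b11000100, position 2 = 1

1


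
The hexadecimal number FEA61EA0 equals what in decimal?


FEA61EA0 hex = 4272299680 decimal

4272299680


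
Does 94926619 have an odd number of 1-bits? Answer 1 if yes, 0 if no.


0b101101010000111011100011011 has 15 ones => parity 1

1


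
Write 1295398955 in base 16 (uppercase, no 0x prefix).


1295398955 = 4D36382B hex

4D36382B


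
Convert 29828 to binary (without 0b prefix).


29828 = 111010010000100 in binary

111010010000100


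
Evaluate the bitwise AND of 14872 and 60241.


0b11101000011000 & 0b1110101101010001 = 0b10101000010000 = 10768

10768


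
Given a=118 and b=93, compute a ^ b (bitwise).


118 ^ 93 = 43

43


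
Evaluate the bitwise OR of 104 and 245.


0b1101000 | 0b11110101 = 0b11111101 = 253

253


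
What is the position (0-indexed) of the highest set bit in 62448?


0b1111001111110000. Highest set bit at position 15

15


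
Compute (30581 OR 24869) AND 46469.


Step 1: 30581 | 24869 = 30581
Step 2: 30581 & 46469 = 13573

13573


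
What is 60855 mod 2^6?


60855 & 63 = 55

55


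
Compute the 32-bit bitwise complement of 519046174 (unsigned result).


~0b11110111100000000010000011110 = 0b11100001000011111111101111100001 = 3775921121 (32-bit unsigned)

3775921121


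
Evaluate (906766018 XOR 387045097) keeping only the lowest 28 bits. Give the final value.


Step 1: 906766018 ^ 387045097 = 555610155
Step 2: 555610155 & 268435455 = 18739243

18739243


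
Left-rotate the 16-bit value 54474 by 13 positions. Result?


Rotate 0b1101010011001010 left by 13 (16-bit) = 0b101101010011001 = 23193

23193


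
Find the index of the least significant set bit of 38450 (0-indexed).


0b1001011000110010. Lowest set bit at position 1

1


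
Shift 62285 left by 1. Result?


0b1111001101001101 << 1 = 0b11110011010011010 = 124570

124570


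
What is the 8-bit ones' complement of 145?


145 ^ 255 = 110

110


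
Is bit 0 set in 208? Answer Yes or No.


0b11010000, bit 0 = 0. No

No


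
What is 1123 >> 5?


0b10001100011 >> 5 = 0b100011 = 35

35


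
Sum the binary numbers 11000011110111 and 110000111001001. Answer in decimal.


11000011110111 + 110000111001001 = 1001001011000000 = 37568

37568


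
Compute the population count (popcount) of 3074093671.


0b10110111001110101111001001100111 has 20 set bits

20


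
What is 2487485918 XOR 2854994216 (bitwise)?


0b10010100010001000000010111011110 ^ 0b10101010001010111100000100101000 = 0b111110011011111100010011110110 = 1047512310

1047512310


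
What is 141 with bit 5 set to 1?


141 | (1 << 5) = 141 | 32 = 173

173


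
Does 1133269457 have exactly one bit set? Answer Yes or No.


0b1000011100011000101000111010001. Multiple bits set => No

No


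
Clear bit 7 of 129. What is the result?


129 & ~(1 << 7) = 1

1


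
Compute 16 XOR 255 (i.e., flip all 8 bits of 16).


16 ^ 255 = 239

239


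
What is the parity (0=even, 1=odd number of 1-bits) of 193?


0b11000001 has 3 ones => parity 1

1


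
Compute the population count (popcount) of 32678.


0b111111110100110 has 11 set bits

11


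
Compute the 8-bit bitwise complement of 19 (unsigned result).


~0b10011 = 0b11101100 = 236 (8-bit unsigned)

236


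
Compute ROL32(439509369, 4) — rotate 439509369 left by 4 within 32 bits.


Rotate 0b11010001100100110000101111001 left by 4 (32-bit) = 0b10100011001001100001011110010001 = 2737182609

2737182609


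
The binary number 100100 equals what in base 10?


100100 in decimal = 36

36


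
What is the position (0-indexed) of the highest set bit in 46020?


0b1011001111000100. Highest set bit at position 15

15


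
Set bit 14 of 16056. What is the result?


16056 | (1 << 14) = 16056 | 16384 = 32440

32440


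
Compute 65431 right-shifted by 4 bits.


0b1111111110010111 >> 4 = 0b111111111001 = 4089

4089


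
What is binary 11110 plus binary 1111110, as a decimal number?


11110 + 1111110 = 10011100 = 156

156


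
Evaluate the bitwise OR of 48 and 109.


0b110000 | 0b1101101 = 0b1111101 = 125

125


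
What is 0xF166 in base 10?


F166 hex = 61798 decimal

61798


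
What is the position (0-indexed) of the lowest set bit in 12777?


0b11000111101001. Lowest set bit at position 0

0


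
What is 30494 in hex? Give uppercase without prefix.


30494 = 771E hex

771E


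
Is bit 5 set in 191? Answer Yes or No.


0b10111111, bit 5 = 1. Yes

Yes


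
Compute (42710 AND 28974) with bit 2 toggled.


Step 1: 42710 & 28974 = 8198
Step 2: 8198 ^ (1 << 2) = 8198 ^ 4 = 8194

8194


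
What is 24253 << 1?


0b101111010111101 << 1 = 0b1011110101111010 = 48506

48506


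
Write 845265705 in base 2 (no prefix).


845265705 = 110010011000011011101100101001 in binary

110010011000011011101100101001


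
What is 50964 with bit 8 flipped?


50964 ^ (1 << 8) = 50964 ^ 256 = 50708

50708


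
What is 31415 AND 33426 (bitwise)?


0b111101010110111 & 0b1000001010010010 = 0b1010010010 = 658

658


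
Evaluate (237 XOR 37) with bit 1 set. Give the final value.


Step 1: 237 ^ 37 = 200
Step 2: 200 | (1 << 1) = 200 | 2 = 202

202


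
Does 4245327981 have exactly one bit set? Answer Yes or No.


0b11111101000010101001000001101101. Multiple bits set => No

No


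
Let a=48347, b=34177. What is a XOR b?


48347 ^ 34177 = 14682

14682


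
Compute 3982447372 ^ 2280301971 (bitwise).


0b11101101010111110101001100001100 ^ 0b10000111111010101010010110010011 = 0b1101010101101011111011010011111 = 1790310047

1790310047


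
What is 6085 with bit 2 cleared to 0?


6085 & ~(1 << 2) = 6081

6081


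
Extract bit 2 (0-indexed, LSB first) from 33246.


0b1000000111011110, position 2 = 1

1


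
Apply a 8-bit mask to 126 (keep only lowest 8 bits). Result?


126 & 255 = 126

126


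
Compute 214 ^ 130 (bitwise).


0b11010110 ^ 0b10000010 = 0b1010100 = 84

84


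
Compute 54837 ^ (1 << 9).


54837 ^ (1 << 9) = 54837 ^ 512 = 54325

54325


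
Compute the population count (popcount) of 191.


0b10111111 has 7 set bits

7


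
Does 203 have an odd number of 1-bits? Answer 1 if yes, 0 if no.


0b11001011 has 5 ones => parity 1

1


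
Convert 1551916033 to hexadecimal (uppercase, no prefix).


1551916033 = 5C805C01 hex

5C805C01


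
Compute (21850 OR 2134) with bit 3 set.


Step 1: 21850 | 2134 = 23902
Step 2: 23902 | (1 << 3) = 23902 | 8 = 23902

23902


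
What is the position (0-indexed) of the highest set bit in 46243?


0b1011010010100011. Highest set bit at position 15

15


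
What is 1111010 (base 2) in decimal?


1111010 in decimal = 122

122


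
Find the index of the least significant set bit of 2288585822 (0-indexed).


0b10001000011010010000110001011110. Lowest set bit at position 1

1


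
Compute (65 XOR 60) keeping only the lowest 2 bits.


Step 1: 65 ^ 60 = 125
Step 2: 125 & 3 = 1

1


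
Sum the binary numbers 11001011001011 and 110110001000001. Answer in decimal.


11001011001011 + 110110001000001 = 1001111100001100 = 40716

40716


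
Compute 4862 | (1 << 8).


4862 | (1 << 8) = 4862 | 256 = 5118

5118


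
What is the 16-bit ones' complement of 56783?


56783 ^ 65535 = 8752

8752


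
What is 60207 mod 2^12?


60207 & 4095 = 2863

2863


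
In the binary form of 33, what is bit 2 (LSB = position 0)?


0b100001, position 2 = 0

0


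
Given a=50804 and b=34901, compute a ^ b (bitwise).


50804 ^ 34901 = 20001

20001


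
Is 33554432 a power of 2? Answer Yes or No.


0b10000000000000000000000000. Only one bit set => Yes

Yes


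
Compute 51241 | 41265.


0b1100100000101001 | 0b1010000100110001 = 0b1110100100111001 = 59705

59705


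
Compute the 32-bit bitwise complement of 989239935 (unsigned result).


~0b111010111101101001101001111111 = 0b11000101000010010110010110000000 = 3305727360 (32-bit unsigned)

3305727360


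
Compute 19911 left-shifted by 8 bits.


0b100110111000111 << 8 = 0b10011011100011100000000 = 5097216

5097216


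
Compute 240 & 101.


0b11110000 & 0b1100101 = 0b1100000 = 96

96


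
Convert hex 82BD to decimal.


82BD hex = 33469 decimal

33469


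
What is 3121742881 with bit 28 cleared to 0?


3121742881 & ~(1 << 28) = 2853307425

2853307425


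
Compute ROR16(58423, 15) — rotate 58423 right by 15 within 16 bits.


Rotate 0b1110010000110111 right by 15 (16-bit) = 0b1100100001101111 = 51311

51311


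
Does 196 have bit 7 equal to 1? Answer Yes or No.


0b11000100, bit 7 = 1. Yes

Yes


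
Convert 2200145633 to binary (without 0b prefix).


2200145633 = 10000011001000111000111011100001 in binary

10000011001000111000111011100001


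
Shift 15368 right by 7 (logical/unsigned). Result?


0b11110000001000 >> 7 = 0b1111000 = 120

120


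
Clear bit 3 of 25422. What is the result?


25422 & ~(1 << 3) = 25414

25414


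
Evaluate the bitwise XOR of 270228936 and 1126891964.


0b10000000110110101110111001000 ^ 0b1000011001010110000000110111100 = 0b1010011001100000101110001110100 = 1395678324

1395678324


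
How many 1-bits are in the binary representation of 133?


0b10000101 has 3 set bits

3


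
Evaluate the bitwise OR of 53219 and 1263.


0b1100111111100011 | 0b10011101111 = 0b1100111111101111 = 53231

53231


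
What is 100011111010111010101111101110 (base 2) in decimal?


100011111010111010101111101110 in decimal = 602647534

602647534


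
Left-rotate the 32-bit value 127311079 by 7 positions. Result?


Rotate 0b111100101101001110011100111 left by 7 (32-bit) = 0b11001011010011100111001110000011 = 3410916227

3410916227


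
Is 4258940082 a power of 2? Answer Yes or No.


0b11111101110110100100010010110010. Multiple bits set => No

No


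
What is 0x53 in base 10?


53 hex = 83 decimal

83


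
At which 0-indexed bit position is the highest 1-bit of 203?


0b11001011. Highest set bit at position 7

7


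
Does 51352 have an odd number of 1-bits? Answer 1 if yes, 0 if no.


0b1100100010011000 has 6 ones => parity 0

0


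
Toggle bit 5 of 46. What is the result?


46 ^ (1 << 5) = 46 ^ 32 = 14

14


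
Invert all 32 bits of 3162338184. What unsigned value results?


3162338184 ^ 4294967295 = 1132629111

1132629111


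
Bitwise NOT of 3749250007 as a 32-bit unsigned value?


~0b11011111011110010000001111010111 = 0b100000100001101111110000101000 = 545717288 (32-bit unsigned)

545717288


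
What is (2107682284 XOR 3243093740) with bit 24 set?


Step 1: 2107682284 ^ 3243093740 = 3169649408
Step 2: 3169649408 | (1 << 24) = 3169649408 | 16777216 = 3186426624

3186426624


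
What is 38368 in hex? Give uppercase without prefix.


38368 = 95E0 hex

95E0


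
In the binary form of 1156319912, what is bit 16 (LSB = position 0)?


0b1000100111011000000101010101000, position 16 = 0

0


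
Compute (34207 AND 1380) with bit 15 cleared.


Step 1: 34207 & 1380 = 1284
Step 2: 1284 & ~(1 << 15) = 1284

1284


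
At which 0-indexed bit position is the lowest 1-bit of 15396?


0b11110000100100. Lowest set bit at position 2

2


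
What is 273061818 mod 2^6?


273061818 & 63 = 58

58


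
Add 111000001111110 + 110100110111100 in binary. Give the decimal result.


111000001111110 + 110100110111100 = 1101101000111010 = 55866

55866


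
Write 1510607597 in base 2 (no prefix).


1510607597 = 1011010000010100000101011101101 in binary

1011010000010100000101011101101


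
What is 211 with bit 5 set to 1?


211 | (1 << 5) = 211 | 32 = 243

243


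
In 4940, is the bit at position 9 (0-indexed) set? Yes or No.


0b1001101001100, bit 9 = 1. Yes

Yes


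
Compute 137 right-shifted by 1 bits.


0b10001001 >> 1 = 0b1000100 = 68

68


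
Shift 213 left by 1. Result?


0b11010101 << 1 = 0b110101010 = 426

426


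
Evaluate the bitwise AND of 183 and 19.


0b10110111 & 0b10011 = 0b10011 = 19

19


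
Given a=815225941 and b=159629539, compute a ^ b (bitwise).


815225941 ^ 159629539 = 957652150

957652150


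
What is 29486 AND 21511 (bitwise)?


0b111001100101110 & 0b101010000000111 = 0b101000000000110 = 20486

20486


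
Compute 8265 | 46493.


0b10000001001001 | 0b1011010110011101 = 0b1011010111011101 = 46557

46557


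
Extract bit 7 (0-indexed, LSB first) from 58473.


0b1110010001101001, position 7 = 0

0


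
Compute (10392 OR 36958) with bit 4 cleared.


Step 1: 10392 | 36958 = 47326
Step 2: 47326 & ~(1 << 4) = 47310

47310


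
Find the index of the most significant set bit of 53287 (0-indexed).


0b1101000000100111. Highest set bit at position 15

15


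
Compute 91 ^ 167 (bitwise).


0b1011011 ^ 0b10100111 = 0b11111100 = 252

252


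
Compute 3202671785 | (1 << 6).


3202671785 | (1 << 6) = 3202671785 | 64 = 3202671849

3202671849


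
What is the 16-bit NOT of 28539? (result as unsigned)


~0b110111101111011 = 0b1001000010000100 = 36996 (16-bit unsigned)

36996


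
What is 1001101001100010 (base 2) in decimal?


1001101001100010 in decimal = 39522

39522


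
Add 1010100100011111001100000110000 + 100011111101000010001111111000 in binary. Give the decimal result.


1010100100011111001100000110000 + 100011111101000010001111111000 = 1111000100000111011110000101000 = 2021899304

2021899304


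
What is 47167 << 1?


0b1011100000111111 << 1 = 0b10111000001111110 = 94334

94334


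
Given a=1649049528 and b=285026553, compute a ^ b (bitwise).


1649049528 ^ 285026553 = 1924618049

1924618049


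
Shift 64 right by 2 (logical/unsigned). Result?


0b1000000 >> 2 = 0b10000 = 16

16


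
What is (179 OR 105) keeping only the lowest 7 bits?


Step 1: 179 | 105 = 251
Step 2: 251 & 127 = 123

123


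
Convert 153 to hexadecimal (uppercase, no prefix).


153 = 99 hex

99


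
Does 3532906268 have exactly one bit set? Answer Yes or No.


0b11010010100100111101111100011100. Multiple bits set => No

No


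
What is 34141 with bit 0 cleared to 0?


34141 & ~(1 << 0) = 34140

34140


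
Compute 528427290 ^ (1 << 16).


528427290 ^ (1 << 16) = 528427290 ^ 65536 = 528361754

528361754


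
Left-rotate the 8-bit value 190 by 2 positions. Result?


Rotate 0b10111110 left by 2 (8-bit) = 0b11111010 = 250

250


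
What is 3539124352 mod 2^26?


3539124352 & 67108863 = 49463424

49463424


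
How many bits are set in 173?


0b10101101 has 5 set bits

5


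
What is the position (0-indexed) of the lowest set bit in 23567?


0b101110000001111. Lowest set bit at position 0

0


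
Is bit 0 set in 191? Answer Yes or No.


0b10111111, bit 0 = 1. Yes

Yes


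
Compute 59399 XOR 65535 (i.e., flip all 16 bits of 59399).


59399 ^ 65535 = 6136

6136


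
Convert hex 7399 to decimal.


7399 hex = 29593 decimal

29593


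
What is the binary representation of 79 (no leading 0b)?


79 = 1001111 in binary

1001111


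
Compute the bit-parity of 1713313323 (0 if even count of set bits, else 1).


0b1100110000111110001011000101011 has 16 ones => parity 0

0


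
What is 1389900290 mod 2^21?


1389900290 & 2097151 = 1585666

1585666


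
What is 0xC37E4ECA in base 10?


C37E4ECA hex = 3279834826 decimal

3279834826


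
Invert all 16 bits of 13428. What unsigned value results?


13428 ^ 65535 = 52107

52107


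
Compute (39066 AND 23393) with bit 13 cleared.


Step 1: 39066 & 23393 = 6144
Step 2: 6144 & ~(1 << 13) = 6144

6144


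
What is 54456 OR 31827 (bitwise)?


0b1101010010111000 | 0b111110001010011 = 0b1111110011111011 = 64763

64763


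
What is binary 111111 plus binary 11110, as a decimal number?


111111 + 11110 = 1011101 = 93

93


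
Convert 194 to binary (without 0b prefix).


194 = 11000010 in binary

11000010


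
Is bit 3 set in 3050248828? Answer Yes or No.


0b10110101110011110001101001111100, bit 3 = 1. Yes

Yes


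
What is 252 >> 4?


0b11111100 >> 4 = 0b1111 = 15

15


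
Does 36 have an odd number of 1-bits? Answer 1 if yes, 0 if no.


0b100100 has 2 ones => parity 0

0


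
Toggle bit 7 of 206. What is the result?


206 ^ (1 << 7) = 206 ^ 128 = 78

78


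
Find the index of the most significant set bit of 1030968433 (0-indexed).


0b111101011100110101010001110001. Highest set bit at position 29

29


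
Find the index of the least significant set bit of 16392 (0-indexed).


0b100000000001000. Lowest set bit at position 3

3


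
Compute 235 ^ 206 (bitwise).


0b11101011 ^ 0b11001110 = 0b100101 = 37

37


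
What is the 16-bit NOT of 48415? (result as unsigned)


~0b1011110100011111 = 0b100001011100000 = 17120 (16-bit unsigned)

17120


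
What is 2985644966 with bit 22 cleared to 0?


2985644966 & ~(1 << 22) = 2981450662

2981450662


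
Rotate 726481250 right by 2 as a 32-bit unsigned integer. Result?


Rotate 0b101011010011010011100101100010 right by 2 (32-bit) = 0b10001010110100110100111001011000 = 2329103960

2329103960


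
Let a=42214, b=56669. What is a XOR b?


42214 ^ 56669 = 31163

31163


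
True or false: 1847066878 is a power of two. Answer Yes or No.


0b1101110000110000000000011111110. Multiple bits set => No

No


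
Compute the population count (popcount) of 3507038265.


0b11010001000010010010100000111001 has 12 set bits

12


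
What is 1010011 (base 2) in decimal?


1010011 in decimal = 83

83


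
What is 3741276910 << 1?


0b11011110111111110101101011101110 << 1 = 0b110111101111111101011010111011100 = 7482553820

7482553820


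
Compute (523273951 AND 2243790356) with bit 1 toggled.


Step 1: 523273951 & 2243790356 = 87066132
Step 2: 87066132 ^ (1 << 1) = 87066132 ^ 2 = 87066134

87066134


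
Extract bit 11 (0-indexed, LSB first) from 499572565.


0b11101110001101101111101010101, position 11 = 1

1


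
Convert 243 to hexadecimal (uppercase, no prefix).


243 = F3 hex

F3


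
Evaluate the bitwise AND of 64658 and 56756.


0b1111110010010010 & 0b1101110110110100 = 0b1101110010010000 = 56464

56464


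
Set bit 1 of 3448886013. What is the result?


3448886013 | (1 << 1) = 3448886013 | 2 = 3448886015

3448886015


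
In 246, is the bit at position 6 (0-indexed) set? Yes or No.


0b11110110, bit 6 = 1. Yes

Yes


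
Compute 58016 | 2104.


0b1110001010100000 | 0b100000111000 = 0b1110101010111000 = 60088

60088


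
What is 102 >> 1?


0b1100110 >> 1 = 0b110011 = 51

51


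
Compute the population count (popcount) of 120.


0b1111000 has 4 set bits

4


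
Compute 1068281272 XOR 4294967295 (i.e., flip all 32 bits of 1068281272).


1068281272 ^ 4294967295 = 3226686023

3226686023


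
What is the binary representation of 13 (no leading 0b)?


13 = 1101 in binary

1101


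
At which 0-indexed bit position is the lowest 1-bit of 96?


0b1100000. Lowest set bit at position 5

5


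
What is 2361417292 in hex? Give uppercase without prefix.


2361417292 = 8CC05E4C hex

8CC05E4C


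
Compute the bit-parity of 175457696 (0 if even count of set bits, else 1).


0b1010011101010100010110100000 has 12 ones => parity 0

0


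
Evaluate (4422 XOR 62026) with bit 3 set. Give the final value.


Step 1: 4422 ^ 62026 = 58124
Step 2: 58124 | (1 << 3) = 58124 | 8 = 58124

58124


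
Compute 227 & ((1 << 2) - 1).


227 & 3 = 3

3


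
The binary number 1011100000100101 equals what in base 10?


1011100000100101 in decimal = 47141

47141


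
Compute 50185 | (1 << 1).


50185 | (1 << 1) = 50185 | 2 = 50187

50187


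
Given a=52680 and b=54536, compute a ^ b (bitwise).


52680 ^ 54536 = 6336

6336


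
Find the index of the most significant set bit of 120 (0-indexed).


0b1111000. Highest set bit at position 6

6


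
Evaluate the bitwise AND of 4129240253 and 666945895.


0b11110110000111110011010010111101 & 0b100111110000001100100101100111 = 0b100110000000000000000000100101 = 637534245

637534245


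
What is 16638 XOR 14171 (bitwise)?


0b100000011111110 ^ 0b11011101011011 = 0b111011110100101 = 30629

30629


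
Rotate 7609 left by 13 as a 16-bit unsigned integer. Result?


Rotate 0b1110110111001 left by 13 (16-bit) = 0b10001110110111 = 9143

9143


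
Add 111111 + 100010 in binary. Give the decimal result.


111111 + 100010 = 1100001 = 97

97


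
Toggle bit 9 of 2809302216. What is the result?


2809302216 ^ (1 << 9) = 2809302216 ^ 512 = 2809302728

2809302728


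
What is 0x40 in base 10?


40 hex = 64 decimal

64


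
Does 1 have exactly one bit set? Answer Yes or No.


0b1. Only one bit set => Yes

Yes


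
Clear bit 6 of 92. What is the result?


92 & ~(1 << 6) = 28

28


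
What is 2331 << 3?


0b100100011011 << 3 = 0b100100011011000 = 18648

18648


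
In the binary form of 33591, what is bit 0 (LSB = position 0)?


0b1000001100110111, position 0 = 1

1


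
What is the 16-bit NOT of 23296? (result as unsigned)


~0b101101100000000 = 0b1010010011111111 = 42239 (16-bit unsigned)

42239


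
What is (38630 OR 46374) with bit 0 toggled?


Step 1: 38630 | 46374 = 47078
Step 2: 47078 ^ (1 << 0) = 47078 ^ 1 = 47079

47079


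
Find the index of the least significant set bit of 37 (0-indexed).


0b100101. Lowest set bit at position 0

0


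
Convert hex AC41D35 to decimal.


AC41D35 hex = 180624693 decimal

180624693


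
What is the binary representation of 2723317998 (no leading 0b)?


2723317998 = 10100010010100101000100011101110 in binary

10100010010100101000100011101110


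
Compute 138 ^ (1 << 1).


138 ^ (1 << 1) = 138 ^ 2 = 136

136


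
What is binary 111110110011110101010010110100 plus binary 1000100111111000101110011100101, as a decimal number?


111110110011110101010010110100 + 1000100111111000101110011100101 = 10000011110010111011000110011001 = 2211164569

2211164569


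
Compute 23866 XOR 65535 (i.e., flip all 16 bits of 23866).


23866 ^ 65535 = 41669

41669


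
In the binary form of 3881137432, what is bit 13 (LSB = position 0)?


0b11100111010101010111010100011000, position 13 = 1

1


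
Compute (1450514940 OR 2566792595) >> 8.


Step 1: 1450514940 | 2566792595 = 3741269503
Step 2: 3741269503 >> 8 = 14614333

14614333


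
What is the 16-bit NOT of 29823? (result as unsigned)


~0b111010001111111 = 0b1000101110000000 = 35712 (16-bit unsigned)

35712


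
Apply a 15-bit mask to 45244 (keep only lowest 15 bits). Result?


45244 & 32767 = 12476

12476


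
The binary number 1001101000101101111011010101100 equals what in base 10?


1001101000101101111011010101100 in decimal = 1293350572

1293350572


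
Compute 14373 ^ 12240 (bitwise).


0b11100000100101 ^ 0b10111111010000 = 0b1011111110101 = 6133

6133


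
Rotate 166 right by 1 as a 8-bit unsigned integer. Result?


Rotate 0b10100110 right by 1 (8-bit) = 0b1010011 = 83

83


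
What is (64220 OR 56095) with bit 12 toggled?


Step 1: 64220 | 56095 = 64479
Step 2: 64479 ^ (1 << 12) = 64479 ^ 4096 = 60383

60383


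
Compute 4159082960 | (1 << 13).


4159082960 | (1 << 13) = 4159082960 | 8192 = 4159091152

4159091152


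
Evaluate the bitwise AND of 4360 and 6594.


0b1000100001000 & 0b1100111000010 = 0b1000100000000 = 4352

4352


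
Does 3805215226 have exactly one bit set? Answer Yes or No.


0b11100010110011101111100111111010. Multiple bits set => No

No


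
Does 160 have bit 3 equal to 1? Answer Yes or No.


0b10100000, bit 3 = 0. No

No


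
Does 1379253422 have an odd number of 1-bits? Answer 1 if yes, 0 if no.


0b1010010001101011011110010101110 has 17 ones => parity 1

1


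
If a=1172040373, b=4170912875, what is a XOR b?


1172040373 ^ 4170912875 = 3175153374

3175153374


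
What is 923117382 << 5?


0b110111000001011010011101000110 << 5 = 0b11011100000101101001110100011000000 = 29539756224

29539756224


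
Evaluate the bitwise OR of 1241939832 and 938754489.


0b1001010000001100111111101111000 | 0b110111111101000100000110111001 = 0b1111111111101100111111111111001 = 2146861049

2146861049


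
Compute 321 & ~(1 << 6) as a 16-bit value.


321 & ~(1 << 6) = 257

257


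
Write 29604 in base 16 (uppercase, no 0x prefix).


29604 = 73A4 hex

73A4


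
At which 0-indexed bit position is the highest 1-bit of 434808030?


0b11001111010101010010011011110. Highest set bit at position 28

28


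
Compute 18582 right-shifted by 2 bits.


0b100100010010110 >> 2 = 0b1001000100101 = 4645

4645


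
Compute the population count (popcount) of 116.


0b1110100 has 4 set bits

4


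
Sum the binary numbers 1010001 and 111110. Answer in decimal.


1010001 + 111110 = 10001111 = 143

143


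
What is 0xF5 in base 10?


F5 hex = 245 decimal

245


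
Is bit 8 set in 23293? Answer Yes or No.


0b101101011111101, bit 8 = 0. No

No


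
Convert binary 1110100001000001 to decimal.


1110100001000001 in decimal = 59457

59457


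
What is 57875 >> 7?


0b1110001000010011 >> 7 = 0b111000100 = 452

452


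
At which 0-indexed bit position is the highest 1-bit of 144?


0b10010000. Highest set bit at position 7

7


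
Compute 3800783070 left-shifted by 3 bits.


0b11100010100010110101100011011110 << 3 = 0b11100010100010110101100011011110000 = 30406264560

30406264560


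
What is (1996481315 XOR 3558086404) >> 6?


Step 1: 1996481315 ^ 3558086404 = 2733372455
Step 2: 2733372455 >> 6 = 42708944

42708944


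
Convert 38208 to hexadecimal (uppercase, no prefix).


38208 = 9540 hex

9540


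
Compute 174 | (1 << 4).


174 | (1 << 4) = 174 | 16 = 190

190


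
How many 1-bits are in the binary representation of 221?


0b11011101 has 6 set bits

6


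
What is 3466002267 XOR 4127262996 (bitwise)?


0b11001110100101101111111101011011 ^ 0b11110110000000010000100100010100 = 0b111000100101111111011001001111 = 949483087

949483087


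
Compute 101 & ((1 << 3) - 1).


101 & 7 = 5

5


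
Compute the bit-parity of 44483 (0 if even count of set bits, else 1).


0b1010110111000011 has 9 ones => parity 1

1


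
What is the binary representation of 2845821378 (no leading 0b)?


2845821378 = 10101001100111111100100111000010 in binary

10101001100111111100100111000010


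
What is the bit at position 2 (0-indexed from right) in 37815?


0b1001001110110111, position 2 = 1

1


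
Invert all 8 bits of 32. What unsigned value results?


32 ^ 255 = 223

223


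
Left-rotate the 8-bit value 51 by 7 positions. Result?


Rotate 0b110011 left by 7 (8-bit) = 0b10011001 = 153

153


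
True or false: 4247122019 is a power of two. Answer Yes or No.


0b11111101001001011111000001100011. Multiple bits set => No

No


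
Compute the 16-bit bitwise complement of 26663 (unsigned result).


~0b110100000100111 = 0b1001011111011000 = 38872 (16-bit unsigned)

38872


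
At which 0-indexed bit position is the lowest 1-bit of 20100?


0b100111010000100. Lowest set bit at position 2

2


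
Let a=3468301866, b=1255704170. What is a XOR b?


3468301866 ^ 1255704170 = 2221051968

2221051968


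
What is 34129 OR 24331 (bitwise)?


0b1000010101010001 | 0b101111100001011 = 0b1101111101011011 = 57179

57179


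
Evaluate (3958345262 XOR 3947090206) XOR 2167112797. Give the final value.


Step 1: 3958345262 ^ 3947090206 = 11296560
Step 2: 11296560 ^ 2167112797 = 2173164397

2173164397


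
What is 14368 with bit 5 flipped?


14368 ^ (1 << 5) = 14368 ^ 32 = 14336

14336


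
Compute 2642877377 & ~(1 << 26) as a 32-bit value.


2642877377 & ~(1 << 26) = 2575768513

2575768513


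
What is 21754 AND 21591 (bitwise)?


0b101010011111010 & 0b101010001010111 = 0b101010001010010 = 21586

21586


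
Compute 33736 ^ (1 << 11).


33736 ^ (1 << 11) = 33736 ^ 2048 = 35784

35784


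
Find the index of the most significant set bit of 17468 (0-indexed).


0b100010000111100. Highest set bit at position 14

14


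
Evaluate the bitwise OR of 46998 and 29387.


0b1011011110010110 | 0b111001011001011 = 0b1111011111011111 = 63455

63455


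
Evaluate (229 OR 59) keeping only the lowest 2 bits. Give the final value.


Step 1: 229 | 59 = 255
Step 2: 255 & 3 = 3

3


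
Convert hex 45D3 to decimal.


45D3 hex = 17875 decimal

17875


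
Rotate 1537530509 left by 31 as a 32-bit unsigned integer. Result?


Rotate 0b1011011101001001101101010001101 left by 31 (32-bit) = 0b10101101110100100110110101000110 = 2916248902

2916248902


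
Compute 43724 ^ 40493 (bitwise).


0b1010101011001100 ^ 0b1001111000101101 = 0b11010011100001 = 13537

13537


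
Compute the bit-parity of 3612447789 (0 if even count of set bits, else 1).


0b11010111010100011001010000101101 has 16 ones => parity 0

0


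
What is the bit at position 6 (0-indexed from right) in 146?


0b10010010, position 6 = 0

0


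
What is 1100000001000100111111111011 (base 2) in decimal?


1100000001000100111111111011 in decimal = 201609211

201609211


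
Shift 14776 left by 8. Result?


0b11100110111000 << 8 = 0b1110011011100000000000 = 3782656

3782656


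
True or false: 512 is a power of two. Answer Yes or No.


0b1000000000. Only one bit set => Yes

Yes


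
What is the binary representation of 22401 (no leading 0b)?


22401 = 101011110000001 in binary

101011110000001


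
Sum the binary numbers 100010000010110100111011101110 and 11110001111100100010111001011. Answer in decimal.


100010000010110100111011101110 + 11110001111100100010111001011 = 1000000010010011001010010111001 = 1078564025

1078564025


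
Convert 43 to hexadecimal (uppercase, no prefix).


43 = 2B hex

2B


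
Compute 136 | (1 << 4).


136 | (1 << 4) = 136 | 16 = 152

152


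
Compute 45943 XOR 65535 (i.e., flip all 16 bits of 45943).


45943 ^ 65535 = 19592

19592


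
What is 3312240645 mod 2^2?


3312240645 & 3 = 1

1


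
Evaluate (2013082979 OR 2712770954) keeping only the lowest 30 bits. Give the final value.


Step 1: 2013082979 | 2712770954 = 4160601579
Step 2: 4160601579 & 1073741823 = 939376107

939376107


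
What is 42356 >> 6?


0b1010010101110100 >> 6 = 0b1010010101 = 661

661


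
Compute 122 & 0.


0b1111010 & 0b0 = 0b0 = 0

0


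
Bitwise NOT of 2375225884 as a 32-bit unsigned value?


~0b10001101100100110001001000011100 = 0b1110010011011001110110111100011 = 1919741411 (32-bit unsigned)

1919741411


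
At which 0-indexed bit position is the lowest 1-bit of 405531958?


0b11000001010111110110100110110. Lowest set bit at position 1

1


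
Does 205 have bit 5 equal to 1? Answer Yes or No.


0b11001101, bit 5 = 0. No

No


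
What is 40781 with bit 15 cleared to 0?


40781 & ~(1 << 15) = 8013

8013


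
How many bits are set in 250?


0b11111010 has 6 set bits

6


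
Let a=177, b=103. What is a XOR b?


177 ^ 103 = 214

214


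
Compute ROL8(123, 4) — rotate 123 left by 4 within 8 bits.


Rotate 0b1111011 left by 4 (8-bit) = 0b10110111 = 183

183


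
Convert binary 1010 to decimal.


1010 in decimal = 10

10


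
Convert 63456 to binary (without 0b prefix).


63456 = 1111011111100000 in binary

1111011111100000


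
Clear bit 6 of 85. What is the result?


85 & ~(1 << 6) = 21

21


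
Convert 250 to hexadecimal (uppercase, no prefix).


250 = FA hex

FA


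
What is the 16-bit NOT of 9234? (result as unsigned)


~0b10010000010010 = 0b1101101111101101 = 56301 (16-bit unsigned)

56301


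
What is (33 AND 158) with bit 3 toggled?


Step 1: 33 & 158 = 0
Step 2: 0 ^ (1 << 3) = 0 ^ 8 = 8

8


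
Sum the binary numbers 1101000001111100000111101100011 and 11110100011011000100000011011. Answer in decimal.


1101000001111100000111101100011 + 11110100011011000100000011011 = 10000110110010111001011101111110 = 2261489534

2261489534


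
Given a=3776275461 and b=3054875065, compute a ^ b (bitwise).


3776275461 ^ 3054875065 = 1459672508

1459672508


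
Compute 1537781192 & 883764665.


0b1011011101010001010110111001000 & 0b110100101011010010110110111001 = 0b10000101010000010110110001000 = 279457160

279457160


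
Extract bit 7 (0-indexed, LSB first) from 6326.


0b1100010110110, position 7 = 1

1


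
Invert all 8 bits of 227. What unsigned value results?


227 ^ 255 = 28

28


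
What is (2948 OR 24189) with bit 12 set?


Step 1: 2948 | 24189 = 24573
Step 2: 24573 | (1 << 12) = 24573 | 4096 = 24573

24573


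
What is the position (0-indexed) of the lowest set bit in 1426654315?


0b1010101000010010000010001101011. Lowest set bit at position 0

0


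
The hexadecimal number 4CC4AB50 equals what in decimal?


4CC4AB50 hex = 1287957328 decimal

1287957328
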